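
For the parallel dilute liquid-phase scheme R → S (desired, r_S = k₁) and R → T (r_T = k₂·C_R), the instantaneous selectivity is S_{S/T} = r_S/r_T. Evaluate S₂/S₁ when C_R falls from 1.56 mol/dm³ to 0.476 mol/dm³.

S_{S/T} = (k₁/k₂)·C_R⁻¹, so S₂/S₁ = (C_{R,2}/C_{R,1})⁻¹.
= 1.56/0.476 = 3.28.
Selectivity toward S rises as C_R falls — low-concentration operation is favoured.

3.28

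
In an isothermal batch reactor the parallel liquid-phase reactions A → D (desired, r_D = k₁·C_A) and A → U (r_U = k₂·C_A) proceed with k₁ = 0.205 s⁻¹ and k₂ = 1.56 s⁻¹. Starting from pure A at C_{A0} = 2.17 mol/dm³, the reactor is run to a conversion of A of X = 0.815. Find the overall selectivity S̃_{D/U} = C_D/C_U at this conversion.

0.131

C_A = C_{A0}(1−X) = 0.4015 mol/dm³.
Both paths are first order in A, so the instantaneous fraction to D is constant: dC_D/d(−C_A) = k₁/(k₁+k₂) = 0.1161.
C_D = 0.1161·(C_{A0}−C_A) = 0.1161×1.769 = 0.205 mol/dm³.
C_U = (C_{A0}−C_A)−C_D = 1.563 mol/dm³; S̃_{D/U} = 0.2054/1.563 = 0.131.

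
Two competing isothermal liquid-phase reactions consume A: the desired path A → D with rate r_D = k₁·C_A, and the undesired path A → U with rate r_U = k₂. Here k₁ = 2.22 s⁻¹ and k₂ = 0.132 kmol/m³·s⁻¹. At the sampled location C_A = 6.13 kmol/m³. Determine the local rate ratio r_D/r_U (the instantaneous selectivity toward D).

103

S_{D/U} = r_D/r_U = (k₁·C_A)/(k₂) = (k₁/k₂)·C_A.
= (2.22×6.130) / (0.132) = 13.61/0.1320 = 103.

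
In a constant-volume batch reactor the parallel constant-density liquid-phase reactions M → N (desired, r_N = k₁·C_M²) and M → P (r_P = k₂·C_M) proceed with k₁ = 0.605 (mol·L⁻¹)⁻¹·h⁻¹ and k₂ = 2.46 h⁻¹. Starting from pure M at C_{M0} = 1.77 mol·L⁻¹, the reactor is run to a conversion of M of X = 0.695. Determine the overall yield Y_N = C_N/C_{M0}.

C_M = C_{M0}(1−X) = 0.5399 mol·L⁻¹.
Along a PFR/batch, dC_P/dC_M = −r_P/(r_N+r_P) = −k₂/(k₂+k₁·C_M).
Integrating from C_{M0} to C_M: C_P = (2.46/0.605)·ln[(2.46+0.605·1.77)/(2.46+0.605·0.540)] = 4.066·ln(3.531/2.787) = 0.9625 mol·L⁻¹.
Then C_N = (C_{M0}−C_M) − C_P = 1.230 − 0.9625 = 0.2676 mol·L⁻¹.
Y_N = C_N/C_{M0} = 0.2676/1.77 = 0.151.

0.151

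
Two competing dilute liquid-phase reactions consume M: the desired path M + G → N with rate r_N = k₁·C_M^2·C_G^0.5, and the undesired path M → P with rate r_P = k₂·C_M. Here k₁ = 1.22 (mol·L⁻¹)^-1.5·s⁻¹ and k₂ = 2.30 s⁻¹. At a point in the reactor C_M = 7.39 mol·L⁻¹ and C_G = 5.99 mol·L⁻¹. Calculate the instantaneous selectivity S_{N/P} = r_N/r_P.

S_{N/P} = r_N/r_P = (k₁·C_M^2·C_G^0.5)/(k₂·C_M) = (k₁/k₂)·C_M·C_G^0.5.
= (1.22×7.390^2×5.990^0.5) / (2.30×7.390) = 163.1/17.00 = 9.59.

9.59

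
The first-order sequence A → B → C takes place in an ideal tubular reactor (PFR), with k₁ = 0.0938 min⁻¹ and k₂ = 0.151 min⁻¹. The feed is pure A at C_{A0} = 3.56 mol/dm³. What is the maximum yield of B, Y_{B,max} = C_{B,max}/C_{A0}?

0.285

At the optimum, C_{B,max}/C_{A0} = (k₁/k₂)^[k₂/(k₂−k₁)].
= (0.0938/0.151)^(0.151/(0.151−0.0938)) = (0.6212)^(2.640) = 0.2845.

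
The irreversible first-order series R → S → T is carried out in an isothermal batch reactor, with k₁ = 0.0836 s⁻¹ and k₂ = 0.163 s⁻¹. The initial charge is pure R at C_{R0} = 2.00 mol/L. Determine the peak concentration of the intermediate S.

0.508 mol/L

Evaluating C_S at t_opt = ln(k₂/k₁)/(k₂−k₁) gives C_{S,max}/C_{R0} = (k₁/k₂)^[k₂/(k₂−k₁)].
= (0.0836/0.163)^(0.163/(0.163−0.0836)) = (0.5129)^(2.053) = 0.2539.
C_{S,max} = 0.2539×2.00 = 0.508 mol/L.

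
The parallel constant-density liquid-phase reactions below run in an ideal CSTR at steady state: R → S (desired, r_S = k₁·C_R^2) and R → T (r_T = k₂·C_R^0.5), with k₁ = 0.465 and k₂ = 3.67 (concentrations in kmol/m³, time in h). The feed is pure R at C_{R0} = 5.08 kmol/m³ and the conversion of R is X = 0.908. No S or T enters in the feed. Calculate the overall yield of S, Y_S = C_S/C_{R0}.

0.0353

Exit C_R = C_{R0}(1−X) = 5.08×0.0920 = 0.4674 kmol/m³.
Rates in a CSTR are evaluated at the outlet concentration: r_S = 0.465×0.4674^2 = 0.1016, r_T = 3.67×0.4674^0.5 = 2.509.
Fraction of consumed R going to S: r_S/(r_S+r_T) = 0.03891.
C_S = 0.03891·C_{R0}·X = 0.03891×5.08×0.908 = 0.179 kmol/m³; Y_S = C_S/C_{R0} = 0.0353.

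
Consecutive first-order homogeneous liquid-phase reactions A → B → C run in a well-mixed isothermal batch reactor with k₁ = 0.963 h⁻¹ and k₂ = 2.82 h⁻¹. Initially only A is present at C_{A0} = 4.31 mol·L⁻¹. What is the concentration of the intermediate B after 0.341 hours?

0.755 mol·L⁻¹

The intermediate concentration in a first-order A→B→C sequence is C_B = k₁C_{A0}(e^(−k₁t) − e^(−k₂t))/(k₂−k₁).
e^(−k₁t) = e^(−0.963×0.341) = e^(−0.3284) = 0.7201; e^(−k₂t) = e^(−0.9616) = 0.3823.
C_B = 0.963×4.31/(2.82−0.963) × (0.7201−0.3823) = 2.235×0.3378 = 0.7550 mol·L⁻¹.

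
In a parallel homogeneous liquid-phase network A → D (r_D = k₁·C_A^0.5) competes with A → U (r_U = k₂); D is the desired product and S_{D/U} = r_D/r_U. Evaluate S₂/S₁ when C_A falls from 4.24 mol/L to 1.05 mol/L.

0.498

S_{D/U} = (k₁/k₂)·C_A^0.5, so S₂/S₁ = (C_{A,2}/C_{A,1})^0.5.
= (1.05/4.24)^0.5 = (0.2476)^0.5 = 0.498.
Selectivity toward D falls as C_A falls — high-concentration operation is favoured.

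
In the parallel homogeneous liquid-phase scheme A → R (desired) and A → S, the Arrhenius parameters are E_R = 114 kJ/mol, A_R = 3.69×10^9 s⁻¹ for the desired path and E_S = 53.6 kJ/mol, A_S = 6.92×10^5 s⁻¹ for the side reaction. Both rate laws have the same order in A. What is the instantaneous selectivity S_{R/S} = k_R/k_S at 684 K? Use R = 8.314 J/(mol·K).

With equal orders, S_{R/S} = k_R/k_S = (A_R/A_S)·exp[(E_S−E_R)/(RT)].
(E_S−E_R)/(RT) = (53.6−114)×10³/(8.314×684) = -60400/5687 = -10.62.
k_R/k_S = (3.69×10^9/6.92×10^5)·exp(-10.62) = 5332 × 2.440×10^-5 = 0.130.

0.130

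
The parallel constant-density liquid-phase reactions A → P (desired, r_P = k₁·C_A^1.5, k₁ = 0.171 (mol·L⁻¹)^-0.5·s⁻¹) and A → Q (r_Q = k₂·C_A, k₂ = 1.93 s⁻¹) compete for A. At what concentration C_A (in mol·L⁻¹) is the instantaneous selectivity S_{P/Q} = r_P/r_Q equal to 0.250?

7.96 mol·L⁻¹

S_{P/Q} = (k₁/k₂)·C_A^0.5 ⇒ C_A = (S·k₂/k₁)^(2).
= (0.250×1.93/0.171)^(2) = (2.822)^(2) = 7.96 mol·L⁻¹.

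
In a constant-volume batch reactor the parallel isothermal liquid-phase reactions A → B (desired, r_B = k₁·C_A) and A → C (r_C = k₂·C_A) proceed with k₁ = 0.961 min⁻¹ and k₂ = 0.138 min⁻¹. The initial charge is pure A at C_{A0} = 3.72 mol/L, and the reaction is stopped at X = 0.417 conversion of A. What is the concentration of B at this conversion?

C_A = C_{A0}(1−X) = 2.169 mol/L.
Both paths are first order in A, so the instantaneous fraction to B is constant: dC_B/d(−C_A) = k₁/(k₁+k₂) = 0.8744.
C_B = 0.8744·(C_{A0}−C_A) = 0.8744×1.551 = 1.36 mol/L.

1.36 mol/L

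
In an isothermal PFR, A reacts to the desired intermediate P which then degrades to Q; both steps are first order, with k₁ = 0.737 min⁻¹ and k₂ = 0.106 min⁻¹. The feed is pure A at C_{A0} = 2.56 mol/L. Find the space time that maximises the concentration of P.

The intermediate peaks when r₁ = r₂, i.e. k₁e^(−k₁τ) = k₂e^(−k₂τ), giving τ_opt = ln(k₂/k₁)/(k₂−k₁).
= ln(0.106/0.737)/(0.106−0.737) = ln(0.1438)/-0.6310 = -1.939/-0.6310 = 3.07 min.

3.07 min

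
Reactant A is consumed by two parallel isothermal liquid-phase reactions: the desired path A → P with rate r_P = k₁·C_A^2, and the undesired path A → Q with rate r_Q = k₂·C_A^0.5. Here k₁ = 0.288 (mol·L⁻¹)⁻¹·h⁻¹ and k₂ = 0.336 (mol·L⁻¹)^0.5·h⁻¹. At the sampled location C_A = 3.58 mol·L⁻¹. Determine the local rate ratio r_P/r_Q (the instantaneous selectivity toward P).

5.81

S_{P/Q} = r_P/r_Q = (k₁·C_A^2)/(k₂·C_A^0.5) = (k₁/k₂)·C_A^1.5.
= (0.288×3.580^2) / (0.336×3.580^0.5) = 3.691/0.6357 = 5.81.
Since the desired path is higher order in A, keeping C_A high (PFR or concentrated feed) favours P.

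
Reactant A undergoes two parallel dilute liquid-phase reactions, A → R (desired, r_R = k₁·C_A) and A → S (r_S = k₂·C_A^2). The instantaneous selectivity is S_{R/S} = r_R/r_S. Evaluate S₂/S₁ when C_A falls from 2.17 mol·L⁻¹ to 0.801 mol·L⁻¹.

S_{R/S} = (k₁/k₂)·C_A⁻¹, so S₂/S₁ = (C_{A,2}/C_{A,1})⁻¹.
= 2.17/0.801 = 2.71.

2.71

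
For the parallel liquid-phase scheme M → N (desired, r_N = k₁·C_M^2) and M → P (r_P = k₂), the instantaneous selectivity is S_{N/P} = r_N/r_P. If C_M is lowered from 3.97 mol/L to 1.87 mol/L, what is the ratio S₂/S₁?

0.222

S_{N/P} = (k₁/k₂)·C_M^2, so S₂/S₁ = (C_{M,2}/C_{M,1})^2.
= (1.87/3.97)^2 = (0.4710)^2 = 0.222.
Selectivity toward N falls as C_M falls — high-concentration operation is favoured.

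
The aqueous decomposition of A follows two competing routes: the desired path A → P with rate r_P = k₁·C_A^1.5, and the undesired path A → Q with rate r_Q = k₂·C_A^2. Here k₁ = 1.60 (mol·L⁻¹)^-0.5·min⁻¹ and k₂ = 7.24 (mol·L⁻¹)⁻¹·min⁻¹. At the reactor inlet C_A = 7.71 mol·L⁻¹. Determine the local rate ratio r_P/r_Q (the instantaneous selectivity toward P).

0.0796

S_{P/Q} = r_P/r_Q = (k₁·C_A^1.5)/(k₂·C_A^2) = (k₁/k₂)·C_A^-0.5.
= (1.60×7.710^1.5) / (7.24×7.710^2) = 34.25/430.4 = 0.0796.
The undesired path is higher order in A, so low C_A (CSTR or dilute feed) favours P.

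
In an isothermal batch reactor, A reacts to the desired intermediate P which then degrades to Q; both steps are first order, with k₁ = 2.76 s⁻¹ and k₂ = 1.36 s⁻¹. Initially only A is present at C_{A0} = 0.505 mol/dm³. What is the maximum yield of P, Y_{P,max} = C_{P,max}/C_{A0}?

0.503

At the optimum, C_{P,max}/C_{A0} = (k₁/k₂)^[k₂/(k₂−k₁)].
= (2.76/1.36)^(1.36/(1.36−2.76)) = (2.029)^(-0.9714) = 0.5028.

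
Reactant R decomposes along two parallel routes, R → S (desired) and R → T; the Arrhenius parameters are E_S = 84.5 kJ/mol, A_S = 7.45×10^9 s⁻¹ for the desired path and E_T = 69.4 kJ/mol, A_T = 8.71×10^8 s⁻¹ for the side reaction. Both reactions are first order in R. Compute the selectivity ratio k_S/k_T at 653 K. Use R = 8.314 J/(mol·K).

0.530

Since both paths have the same order in R, the concentration cancels and S_{S/T} = k_S/k_T = (A_S/A_T)·exp[(E_T−E_S)/(RT)].
(E_T−E_S)/(RT) = (69.4−84.5)×10³/(8.314×653) = -15100/5429 = -2.781.
k_S/k_T = (7.45×10^9/8.71×10^8)·exp(-2.781) = 8.553 × 0.06196 = 0.530.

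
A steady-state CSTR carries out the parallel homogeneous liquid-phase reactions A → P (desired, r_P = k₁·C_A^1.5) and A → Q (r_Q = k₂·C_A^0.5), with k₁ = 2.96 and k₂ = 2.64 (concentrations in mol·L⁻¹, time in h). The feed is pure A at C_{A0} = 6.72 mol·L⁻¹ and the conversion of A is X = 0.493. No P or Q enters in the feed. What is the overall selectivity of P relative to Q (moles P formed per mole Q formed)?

Exit C_A = C_{A0}(1−X) = 6.72×0.507 = 3.407 mol·L⁻¹.
A CSTR operates uniformly at the exit composition, giving r_P = 18.61 and r_Q = 4.873 (each k·C_A^n at C_A = 3.407).
Overall selectivity = C_P/C_Q = r_Pτ/(r_Qτ) = r_P/r_Q = 3.82.

3.82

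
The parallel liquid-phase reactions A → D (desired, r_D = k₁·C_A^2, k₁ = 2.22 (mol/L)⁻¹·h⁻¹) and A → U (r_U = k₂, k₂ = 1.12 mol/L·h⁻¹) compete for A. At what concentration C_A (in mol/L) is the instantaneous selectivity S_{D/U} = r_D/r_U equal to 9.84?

2.23 mol/L

S_{D/U} = (k₁/k₂)·C_A^2 ⇒ C_A = (S·k₂/k₁)^(0.5).
= (9.84×1.12/2.22)^(0.5) = (4.964)^(0.5) = 2.23 mol/L.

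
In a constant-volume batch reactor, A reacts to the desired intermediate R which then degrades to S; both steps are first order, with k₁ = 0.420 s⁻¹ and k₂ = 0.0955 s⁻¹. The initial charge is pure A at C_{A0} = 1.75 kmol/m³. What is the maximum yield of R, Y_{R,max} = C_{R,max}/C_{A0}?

0.647

For a first-order series the maximum intermediate yield is C_{R,max}/C_{A0} = (k₁/k₂)^[k₂/(k₂−k₁)].
= (0.420/0.0955)^(0.0955/(0.0955−0.420)) = (4.398)^(-0.2943) = 0.6467.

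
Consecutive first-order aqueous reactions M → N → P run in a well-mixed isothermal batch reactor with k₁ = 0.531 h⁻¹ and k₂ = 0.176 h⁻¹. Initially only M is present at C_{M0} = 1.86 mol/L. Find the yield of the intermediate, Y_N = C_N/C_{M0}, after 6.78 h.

0.413

For first-order series with pure M initially, C_N(t) = k₁C_{M0}/(k₂−k₁)·(e^(−k₁t) − e^(−k₂t)).
e^(−k₁t) = e^(−0.531×6.78) = e^(−3.600) = 0.02732; e^(−k₂t) = e^(−1.193) = 0.3032.
C_N = 0.531×1.86/(0.176−0.531) × (0.02732−0.3032) = (-2.782)×(-0.2759) = 0.7676 mol/L.
Y_N = C_N/C_{M0} = 0.7676/1.86 = 0.413.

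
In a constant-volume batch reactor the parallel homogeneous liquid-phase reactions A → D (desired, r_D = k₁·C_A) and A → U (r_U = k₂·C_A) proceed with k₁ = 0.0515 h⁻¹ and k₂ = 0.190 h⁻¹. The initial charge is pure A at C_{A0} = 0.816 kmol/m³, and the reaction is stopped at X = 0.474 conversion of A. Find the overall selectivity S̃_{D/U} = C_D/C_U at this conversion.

C_A = C_{A0}(1−X) = 0.4292 kmol/m³.
Both paths are first order in A, so the instantaneous fraction to D is constant: dC_D/d(−C_A) = k₁/(k₁+k₂) = 0.2133.
C_D = 0.2133·(C_{A0}−C_A) = 0.2133×0.3868 = 0.0825 kmol/m³.
C_U = (C_{A0}−C_A)−C_D = 0.3043 kmol/m³; S̃_{D/U} = 0.08248/0.3043 = 0.271.

0.271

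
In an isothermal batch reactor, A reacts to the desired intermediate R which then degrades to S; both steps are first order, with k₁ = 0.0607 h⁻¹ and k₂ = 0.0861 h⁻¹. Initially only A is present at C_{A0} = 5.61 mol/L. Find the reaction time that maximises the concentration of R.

13.8 h

Setting dC_R/dt = 0 gives t_opt = ln(k₂/k₁)/(k₂−k₁).
= ln(0.0861/0.0607)/(0.0861−0.0607) = ln(1.418)/0.02540 = 0.3496/0.02540 = 13.8 h.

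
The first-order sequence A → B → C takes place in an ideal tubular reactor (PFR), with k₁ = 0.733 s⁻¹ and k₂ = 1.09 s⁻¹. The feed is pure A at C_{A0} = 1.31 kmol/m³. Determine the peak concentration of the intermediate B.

0.390 kmol/m³

For a first-order series the maximum intermediate yield is C_{B,max}/C_{A0} = (k₁/k₂)^[k₂/(k₂−k₁)].
= (0.733/1.09)^(1.09/(1.09−0.733)) = (0.6725)^(3.053) = 0.2978.
C_{B,max} = 0.2978×1.31 = 0.390 kmol/m³.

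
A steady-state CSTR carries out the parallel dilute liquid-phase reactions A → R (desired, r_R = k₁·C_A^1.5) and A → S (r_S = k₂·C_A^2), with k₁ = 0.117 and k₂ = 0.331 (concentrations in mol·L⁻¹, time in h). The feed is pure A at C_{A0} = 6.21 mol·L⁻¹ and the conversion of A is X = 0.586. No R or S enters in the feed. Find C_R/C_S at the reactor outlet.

Exit C_A = C_{A0}(1−X) = 6.21×0.414 = 2.571 mol·L⁻¹.
A CSTR operates uniformly at the exit composition, giving r_R = 0.4823 and r_S = 2.188 (each k·C_A^n at C_A = 2.571).
Overall selectivity = C_R/C_S = r_Rτ/(r_Sτ) = r_R/r_S = 0.220.

0.220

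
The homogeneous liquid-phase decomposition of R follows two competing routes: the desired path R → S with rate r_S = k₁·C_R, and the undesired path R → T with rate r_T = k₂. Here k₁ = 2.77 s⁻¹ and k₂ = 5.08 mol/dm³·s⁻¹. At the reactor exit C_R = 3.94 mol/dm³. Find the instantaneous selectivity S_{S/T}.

S_{S/T} = r_S/r_T = (k₁·C_R)/(k₂) = (k₁/k₂)·C_R.
= (2.77×3.940) / (5.08) = 10.91/5.080 = 2.15.

2.15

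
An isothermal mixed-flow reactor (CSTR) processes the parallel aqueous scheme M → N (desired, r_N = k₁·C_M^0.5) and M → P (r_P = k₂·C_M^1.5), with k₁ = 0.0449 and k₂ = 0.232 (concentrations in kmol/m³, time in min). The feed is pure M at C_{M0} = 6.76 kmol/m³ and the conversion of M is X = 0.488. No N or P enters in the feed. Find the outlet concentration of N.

Exit C_M = C_{M0}(1−X) = 6.76×0.512 = 3.461 kmol/m³.
A CSTR operates uniformly at the exit composition, giving r_N = 0.08353 and r_P = 1.494 (each k·C_M^n at C_M = 3.461).
Fraction of consumed M going to N: r_N/(r_N+r_P) = 0.05296.
C_N = 0.05296·C_{M0}·X = 0.05296×6.76×0.488 = 0.175 kmol/m³.

0.175 kmol/m³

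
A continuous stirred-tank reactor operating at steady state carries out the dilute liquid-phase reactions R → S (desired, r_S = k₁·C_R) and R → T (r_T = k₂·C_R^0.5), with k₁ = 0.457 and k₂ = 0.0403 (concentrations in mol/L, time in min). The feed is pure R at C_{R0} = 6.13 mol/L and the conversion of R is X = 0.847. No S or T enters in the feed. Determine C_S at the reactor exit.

Exit C_R = C_{R0}(1−X) = 6.13×0.153 = 0.9379 mol/L.
A CSTR operates uniformly at the exit composition, giving r_S = 0.4286 and r_T = 0.03903 (each k·C_R^n at C_R = 0.9379).
Fraction of consumed R going to S: r_S/(r_S+r_T) = 0.9165.
C_S = 0.9165·C_{R0}·X = 0.9165×6.13×0.847 = 4.76 mol/L.

4.76 mol/L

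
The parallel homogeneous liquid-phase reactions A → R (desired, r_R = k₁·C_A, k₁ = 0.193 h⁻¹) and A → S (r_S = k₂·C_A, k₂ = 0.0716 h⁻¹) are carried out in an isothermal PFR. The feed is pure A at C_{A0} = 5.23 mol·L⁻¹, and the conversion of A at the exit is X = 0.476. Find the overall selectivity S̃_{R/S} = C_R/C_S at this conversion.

C_A = C_{A0}(1−X) = 2.741 mol·L⁻¹.
Both paths are first order in A, so the instantaneous fraction to R is constant: dC_R/d(−C_A) = k₁/(k₁+k₂) = 0.7294.
C_R = 0.7294·(C_{A0}−C_A) = 0.7294×2.489 = 1.82 mol·L⁻¹.
C_S = (C_{A0}−C_A)−C_R = 0.6736 mol·L⁻¹; S̃_{R/S} = 1.816/0.6736 = 2.70.

2.70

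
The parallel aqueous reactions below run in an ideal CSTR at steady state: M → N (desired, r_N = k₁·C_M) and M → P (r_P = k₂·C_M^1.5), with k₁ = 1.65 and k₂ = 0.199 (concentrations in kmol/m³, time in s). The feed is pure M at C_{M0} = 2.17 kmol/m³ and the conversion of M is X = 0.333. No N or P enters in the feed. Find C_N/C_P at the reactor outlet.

6.89

Exit C_M = C_{M0}(1−X) = 2.17×0.667 = 1.447 kmol/m³.
In a CSTR the entire volume is at exit conditions, so r_N = 1.65×1.447 = 2.388 and r_P = 0.199×1.447^1.5 = 0.3465.
Overall selectivity = C_N/C_P = r_Nτ/(r_Pτ) = r_N/r_P = 6.89.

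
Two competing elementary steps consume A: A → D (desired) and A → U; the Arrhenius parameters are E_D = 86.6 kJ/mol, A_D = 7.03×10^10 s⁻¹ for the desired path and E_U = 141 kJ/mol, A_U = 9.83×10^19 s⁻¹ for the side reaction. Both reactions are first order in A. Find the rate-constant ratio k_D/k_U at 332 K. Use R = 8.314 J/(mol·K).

0.259

Since both paths have the same order in A, the concentration cancels and S_{D/U} = k_D/k_U = (A_D/A_U)·exp[(E_U−E_D)/(RT)].
(E_U−E_D)/(RT) = (141−86.6)×10³/(8.314×332) = 54400/2760 = 19.71.
k_D/k_U = (7.03×10^10/9.83×10^19)·exp(19.71) = 7.152×10^-10 × 3.624×10^8 = 0.259.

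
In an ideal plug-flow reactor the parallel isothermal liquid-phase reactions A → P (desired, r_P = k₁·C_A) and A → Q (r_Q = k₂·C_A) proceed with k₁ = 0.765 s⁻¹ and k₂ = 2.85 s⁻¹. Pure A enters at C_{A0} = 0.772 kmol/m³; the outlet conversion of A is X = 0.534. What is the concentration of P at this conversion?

0.0872 kmol/m³

C_A = C_{A0}(1−X) = 0.3598 kmol/m³.
Both paths are first order in A, so the instantaneous fraction to P is constant: dC_P/d(−C_A) = k₁/(k₁+k₂) = 0.2116.
C_P = 0.2116·(C_{A0}−C_A) = 0.2116×0.4122 = 0.0872 kmol/m³.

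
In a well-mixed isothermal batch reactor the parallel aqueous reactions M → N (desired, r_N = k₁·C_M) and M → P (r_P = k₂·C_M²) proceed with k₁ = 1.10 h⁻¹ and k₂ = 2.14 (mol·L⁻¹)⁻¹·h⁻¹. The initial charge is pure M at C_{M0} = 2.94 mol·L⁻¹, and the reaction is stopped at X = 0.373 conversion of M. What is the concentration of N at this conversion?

C_M = C_{M0}(1−X) = 1.843 mol·L⁻¹.
Along a PFR/batch, dC_N/dC_M = −r_N/(r_N+r_P) = −k₁/(k₁+k₂·C_M).
Integrating from C_{M0} to C_M: C_N = (1.10/2.14)·ln[(1.10+2.14·2.94)/(1.10+2.14·1.84)] = 0.5140·ln(7.392/5.045) = 0.1963 mol·L⁻¹.

0.196 mol·L⁻¹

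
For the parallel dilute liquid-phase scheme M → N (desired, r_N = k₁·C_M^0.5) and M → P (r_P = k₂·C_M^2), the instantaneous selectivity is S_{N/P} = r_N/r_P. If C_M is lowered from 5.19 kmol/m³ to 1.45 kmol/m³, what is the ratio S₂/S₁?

S_{N/P} = (k₁/k₂)·C_M^-1.5, so S₂/S₁ = (C_{M,2}/C_{M,1})^-1.5.
= (1.45/5.19)^(-1.5) = (0.2794)^(-1.5) = 6.77.
Selectivity toward N rises as C_M falls — low-concentration operation is favoured.

6.77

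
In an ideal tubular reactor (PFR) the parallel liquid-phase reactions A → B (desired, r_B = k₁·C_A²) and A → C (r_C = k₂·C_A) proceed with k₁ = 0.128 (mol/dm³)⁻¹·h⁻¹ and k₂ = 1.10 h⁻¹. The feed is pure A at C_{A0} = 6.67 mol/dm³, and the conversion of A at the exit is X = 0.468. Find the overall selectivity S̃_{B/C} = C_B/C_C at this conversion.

C_A = C_{A0}(1−X) = 3.548 mol/dm³.
Along a PFR/batch, dC_C/dC_A = −r_C/(r_B+r_C) = −k₂/(k₂+k₁·C_A).
Integrating from C_{A0} to C_A: C_C = (1.10/0.128)·ln[(1.10+0.128·6.67)/(1.10+0.128·3.55)] = 8.594·ln(1.954/1.554) = 1.966 mol/dm³.
Then C_B = (C_{A0}−C_A) − C_C = 3.122 − 1.966 = 1.155 mol/dm³.
S̃_{B/C} = C_B/C_C = 1.155/1.966 = 0.588.

0.588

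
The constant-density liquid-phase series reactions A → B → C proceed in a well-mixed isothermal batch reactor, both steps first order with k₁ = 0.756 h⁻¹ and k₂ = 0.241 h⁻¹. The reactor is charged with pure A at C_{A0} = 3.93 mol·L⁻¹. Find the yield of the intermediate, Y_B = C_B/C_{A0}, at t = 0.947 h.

0.451

For first-order series with pure A initially, C_B(t) = k₁C_{A0}/(k₂−k₁)·(e^(−k₁t) − e^(−k₂t)).
e^(−k₁t) = e^(−0.756×0.947) = e^(−0.7159) = 0.4887; e^(−k₂t) = e^(−0.2282) = 0.7959.
C_B = 0.756×3.93/(0.241−0.756) × (0.4887−0.7959) = (-5.769)×(-0.3072) = 1.772 mol·L⁻¹.
Y_B = C_B/C_{A0} = 1.772/3.93 = 0.451.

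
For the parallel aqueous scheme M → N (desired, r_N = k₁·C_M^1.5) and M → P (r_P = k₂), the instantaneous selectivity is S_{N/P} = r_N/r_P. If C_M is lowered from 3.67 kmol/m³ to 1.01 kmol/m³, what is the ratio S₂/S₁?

S_{N/P} = (k₁/k₂)·C_M^1.5, so S₂/S₁ = (C_{M,2}/C_{M,1})^1.5.
= (1.01/3.67)^1.5 = (0.2752)^1.5 = 0.144.
Selectivity toward N falls as C_M falls — high-concentration operation is favoured.

0.144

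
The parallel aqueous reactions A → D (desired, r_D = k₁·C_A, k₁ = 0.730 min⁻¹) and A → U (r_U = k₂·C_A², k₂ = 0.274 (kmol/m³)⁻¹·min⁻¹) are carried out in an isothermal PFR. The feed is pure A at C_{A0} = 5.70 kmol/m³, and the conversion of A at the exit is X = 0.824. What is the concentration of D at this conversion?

2.20 kmol/m³

C_A = C_{A0}(1−X) = 1.003 kmol/m³.
Along a PFR/batch, dC_D/dC_A = −r_D/(r_D+r_U) = −k₁/(k₁+k₂·C_A).
Integrating from C_{A0} to C_A: C_D = (0.730/0.274)·ln[(0.730+0.274·5.70)/(0.730+0.274·1.00)] = 2.664·ln(2.292/1.005) = 2.197 kmol/m³.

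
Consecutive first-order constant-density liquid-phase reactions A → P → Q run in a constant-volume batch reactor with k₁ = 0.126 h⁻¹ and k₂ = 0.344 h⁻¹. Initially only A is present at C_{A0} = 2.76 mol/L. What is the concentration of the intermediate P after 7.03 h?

The intermediate concentration in a first-order A→B→C sequence is C_P = k₁C_{A0}(e^(−k₁t) − e^(−k₂t))/(k₂−k₁).
e^(−k₁t) = e^(−0.126×7.03) = e^(−0.8858) = 0.4124; e^(−k₂t) = e^(−2.418) = 0.08907.
C_P = 0.126×2.76/(0.344−0.126) × (0.4124−0.08907) = 1.595×0.3233 = 0.5158 mol/L.

0.516 mol/L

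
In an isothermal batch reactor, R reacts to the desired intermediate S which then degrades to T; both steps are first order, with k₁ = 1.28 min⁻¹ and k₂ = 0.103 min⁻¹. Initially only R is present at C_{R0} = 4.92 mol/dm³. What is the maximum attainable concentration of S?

3.95 mol/dm³

For a first-order series the maximum intermediate yield is C_{S,max}/C_{R0} = (k₁/k₂)^[k₂/(k₂−k₁)].
= (1.28/0.103)^(0.103/(0.103−1.28)) = (12.43)^(-0.08751) = 0.8021.
C_{S,max} = 0.8021×4.92 = 3.95 mol/dm³.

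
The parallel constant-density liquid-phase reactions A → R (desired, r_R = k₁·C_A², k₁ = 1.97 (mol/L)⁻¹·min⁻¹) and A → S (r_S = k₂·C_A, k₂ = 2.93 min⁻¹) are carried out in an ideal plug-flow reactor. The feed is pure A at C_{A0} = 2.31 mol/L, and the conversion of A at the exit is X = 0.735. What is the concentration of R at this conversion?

C_A = C_{A0}(1−X) = 0.6122 mol/L.
Along a PFR/batch, dC_S/dC_A = −r_S/(r_R+r_S) = −k₂/(k₂+k₁·C_A).
Integrating from C_{A0} to C_A: C_S = (2.93/1.97)·ln[(2.93+1.97·2.31)/(2.93+1.97·0.612)] = 1.487·ln(7.481/4.136) = 0.8814 mol/L.
Then C_R = (C_{A0}−C_A) − C_S = 1.698 − 0.8814 = 0.8165 mol/L.

0.816 mol/L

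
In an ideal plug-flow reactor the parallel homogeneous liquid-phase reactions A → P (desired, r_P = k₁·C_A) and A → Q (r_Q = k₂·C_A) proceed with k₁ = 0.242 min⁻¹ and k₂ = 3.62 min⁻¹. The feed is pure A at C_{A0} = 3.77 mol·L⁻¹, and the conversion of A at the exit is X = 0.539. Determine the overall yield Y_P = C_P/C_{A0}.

0.0338

C_A = C_{A0}(1−X) = 1.738 mol·L⁻¹.
Both paths are first order in A, so the instantaneous fraction to P is constant: dC_P/d(−C_A) = k₁/(k₁+k₂) = 0.06266.
C_P = 0.06266·(C_{A0}−C_A) = 0.06266×2.032 = 0.127 mol·L⁻¹.
Y_P = C_P/C_{A0} = 0.1273/3.77 = 0.0338.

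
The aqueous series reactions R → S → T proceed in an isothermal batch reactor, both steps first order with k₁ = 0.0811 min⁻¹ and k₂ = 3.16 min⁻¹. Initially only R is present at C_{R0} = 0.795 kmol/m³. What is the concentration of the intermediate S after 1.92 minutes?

The intermediate concentration in a first-order A→B→C sequence is C_S = k₁C_{R0}(e^(−k₁t) − e^(−k₂t))/(k₂−k₁).
e^(−k₁t) = e^(−0.0811×1.92) = e^(−0.1557) = 0.8558; e^(−k₂t) = e^(−6.067) = 0.002318.
C_S = 0.0811×0.795/(3.16−0.0811) × (0.8558−0.002318) = 0.02094×0.8535 = 0.01787 kmol/m³.

0.0179 kmol/m³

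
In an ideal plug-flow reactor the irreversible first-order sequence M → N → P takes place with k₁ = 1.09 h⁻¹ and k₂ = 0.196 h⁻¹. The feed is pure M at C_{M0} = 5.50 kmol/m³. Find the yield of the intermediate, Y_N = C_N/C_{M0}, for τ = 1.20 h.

0.634

For first-order series with pure M initially, C_N(τ) = k₁C_{M0}/(k₂−k₁)·(e^(−k₁τ) − e^(−k₂τ)).
e^(−k₁τ) = e^(−1.09×1.20) = e^(−1.308) = 0.2704; e^(−k₂τ) = e^(−0.2352) = 0.7904.
C_N = 1.09×5.50/(0.196−1.09) × (0.2704−0.7904) = (-6.706)×(-0.5201) = 3.487 kmol/m³.
Y_N = C_N/C_{M0} = 3.487/5.50 = 0.634.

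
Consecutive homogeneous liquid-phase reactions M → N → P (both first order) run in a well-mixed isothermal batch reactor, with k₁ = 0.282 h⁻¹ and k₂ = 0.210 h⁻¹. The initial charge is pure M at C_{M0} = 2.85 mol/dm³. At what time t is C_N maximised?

4.09 h

For first-order series the maximum of C_N occurs at t_opt = ln(k₂/k₁)/(k₂−k₁).
= ln(0.210/0.282)/(0.210−0.282) = ln(0.7447)/-0.07200 = -0.2948/-0.07200 = 4.09 h.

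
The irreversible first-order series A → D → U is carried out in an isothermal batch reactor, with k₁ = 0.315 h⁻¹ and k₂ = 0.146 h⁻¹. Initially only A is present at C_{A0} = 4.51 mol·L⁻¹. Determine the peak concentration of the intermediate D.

Evaluating C_D at t_opt = ln(k₂/k₁)/(k₂−k₁) gives C_{D,max}/C_{A0} = (k₁/k₂)^[k₂/(k₂−k₁)].
= (0.315/0.146)^(0.146/(0.146−0.315)) = (2.158)^(-0.8639) = 0.5146.
C_{D,max} = 0.5146×4.51 = 2.32 mol·L⁻¹.

2.32 mol·L⁻¹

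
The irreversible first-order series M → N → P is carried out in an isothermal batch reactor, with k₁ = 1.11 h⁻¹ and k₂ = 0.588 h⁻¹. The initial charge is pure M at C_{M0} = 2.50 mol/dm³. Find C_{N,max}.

1.22 mol/dm³

Evaluating C_N at t_opt = ln(k₂/k₁)/(k₂−k₁) gives C_{N,max}/C_{M0} = (k₁/k₂)^[k₂/(k₂−k₁)].
= (1.11/0.588)^(0.588/(0.588−1.11)) = (1.888)^(-1.126) = 0.4888.
C_{N,max} = 0.4888×2.50 = 1.22 mol/dm³.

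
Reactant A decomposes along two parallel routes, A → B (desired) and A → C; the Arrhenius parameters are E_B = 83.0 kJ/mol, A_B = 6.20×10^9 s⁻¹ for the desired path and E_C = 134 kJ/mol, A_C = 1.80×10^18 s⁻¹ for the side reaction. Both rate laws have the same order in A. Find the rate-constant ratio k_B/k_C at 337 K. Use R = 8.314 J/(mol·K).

With equal orders, S_{B/C} = k_B/k_C = (A_B/A_C)·exp[(E_C−E_B)/(RT)].
(E_C−E_B)/(RT) = (134−83.0)×10³/(8.314×337) = 51000/2802 = 18.20.
k_B/k_C = (6.20×10^9/1.80×10^18)·exp(18.20) = 3.444×10^-9 × 8.040×10^7 = 0.277.

0.277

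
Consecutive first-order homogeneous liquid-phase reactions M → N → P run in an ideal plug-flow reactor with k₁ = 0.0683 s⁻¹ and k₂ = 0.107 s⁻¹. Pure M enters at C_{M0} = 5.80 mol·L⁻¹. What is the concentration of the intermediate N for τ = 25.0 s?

1.15 mol·L⁻¹

The intermediate concentration in a first-order A→B→C sequence is C_N = k₁C_{M0}(e^(−k₁τ) − e^(−k₂τ))/(k₂−k₁).
e^(−k₁τ) = e^(−0.0683×25.0) = e^(−1.708) = 0.1813; e^(−k₂τ) = e^(−2.675) = 0.06891.
C_N = 0.0683×5.80/(0.107−0.0683) × (0.1813−0.06891) = 10.24×0.1124 = 1.151 mol·L⁻¹.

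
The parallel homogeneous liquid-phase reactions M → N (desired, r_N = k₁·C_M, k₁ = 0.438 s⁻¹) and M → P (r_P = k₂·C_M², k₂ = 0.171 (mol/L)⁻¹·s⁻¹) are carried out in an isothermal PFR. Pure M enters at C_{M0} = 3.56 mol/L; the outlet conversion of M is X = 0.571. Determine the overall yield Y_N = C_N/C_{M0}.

0.290

C_M = C_{M0}(1−X) = 1.527 mol/L.
Along a PFR/batch, dC_N/dC_M = −r_N/(r_N+r_P) = −k₁/(k₁+k₂·C_M).
Integrating from C_{M0} to C_M: C_N = (0.438/0.171)·ln[(0.438+0.171·3.56)/(0.438+0.171·1.53)] = 2.561·ln(1.047/0.6992) = 1.034 mol/L.
Y_N = C_N/C_{M0} = 1.034/3.56 = 0.290.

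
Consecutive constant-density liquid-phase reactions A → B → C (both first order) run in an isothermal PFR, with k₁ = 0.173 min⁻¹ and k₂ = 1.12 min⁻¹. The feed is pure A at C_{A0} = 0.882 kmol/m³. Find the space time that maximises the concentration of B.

1.97 min

The intermediate peaks when r₁ = r₂, i.e. k₁e^(−k₁τ) = k₂e^(−k₂τ), giving τ_opt = ln(k₂/k₁)/(k₂−k₁).
= ln(1.12/0.173)/(1.12−0.173) = ln(6.474)/0.9470 = 1.868/0.9470 = 1.97 min.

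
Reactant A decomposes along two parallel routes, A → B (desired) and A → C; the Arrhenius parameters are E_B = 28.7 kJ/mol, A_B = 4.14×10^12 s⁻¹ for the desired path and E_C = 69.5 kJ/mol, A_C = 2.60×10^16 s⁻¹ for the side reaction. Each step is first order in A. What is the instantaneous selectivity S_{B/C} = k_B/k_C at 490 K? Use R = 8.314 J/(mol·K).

3.56

Since both paths have the same order in A, the concentration cancels and S_{B/C} = k_B/k_C = (A_B/A_C)·exp[(E_C−E_B)/(RT)].
(E_C−E_B)/(RT) = (69.5−28.7)×10³/(8.314×490) = 40800/4074 = 10.02.
k_B/k_C = (4.14×10^12/2.60×10^16)·exp(10.02) = 1.592×10^-4 × 22361 = 3.56.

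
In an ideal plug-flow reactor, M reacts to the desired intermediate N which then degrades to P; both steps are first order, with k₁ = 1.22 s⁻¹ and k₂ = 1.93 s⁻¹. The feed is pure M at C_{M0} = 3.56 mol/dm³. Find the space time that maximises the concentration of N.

0.646 s

For first-order series the maximum of C_N occurs at τ_opt = ln(k₂/k₁)/(k₂−k₁).
= ln(1.93/1.22)/(1.93−1.22) = ln(1.582)/0.7100 = 0.4587/0.7100 = 0.646 s.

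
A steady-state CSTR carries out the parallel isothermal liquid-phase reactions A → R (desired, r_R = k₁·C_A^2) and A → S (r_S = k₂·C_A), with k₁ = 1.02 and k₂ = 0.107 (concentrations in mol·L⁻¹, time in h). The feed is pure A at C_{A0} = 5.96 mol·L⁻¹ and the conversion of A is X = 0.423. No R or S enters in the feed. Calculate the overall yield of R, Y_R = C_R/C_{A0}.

Exit C_A = C_{A0}(1−X) = 5.96×0.577 = 3.439 mol·L⁻¹.
Rates in a CSTR are evaluated at the outlet concentration: r_R = 1.02×3.439^2 = 12.06, r_S = 0.107×3.439 = 0.3680.
Fraction of consumed A going to R: r_R/(r_R+r_S) = 0.9704.
C_R = 0.9704·C_{A0}·X = 0.9704×5.96×0.423 = 2.45 mol·L⁻¹; Y_R = C_R/C_{A0} = 0.410.

0.410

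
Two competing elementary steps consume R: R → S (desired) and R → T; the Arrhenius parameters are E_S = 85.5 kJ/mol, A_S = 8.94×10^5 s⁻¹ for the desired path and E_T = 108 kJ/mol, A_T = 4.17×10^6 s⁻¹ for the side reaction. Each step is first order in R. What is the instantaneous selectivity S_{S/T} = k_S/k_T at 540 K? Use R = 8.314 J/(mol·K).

With equal orders, S_{S/T} = k_S/k_T = (A_S/A_T)·exp[(E_T−E_S)/(RT)].
(E_T−E_S)/(RT) = (108−85.5)×10³/(8.314×540) = 22500/4490 = 5.012.
k_S/k_T = (8.94×10^5/4.17×10^6)·exp(5.012) = 0.2144 × 150.1 = 32.2.

32.2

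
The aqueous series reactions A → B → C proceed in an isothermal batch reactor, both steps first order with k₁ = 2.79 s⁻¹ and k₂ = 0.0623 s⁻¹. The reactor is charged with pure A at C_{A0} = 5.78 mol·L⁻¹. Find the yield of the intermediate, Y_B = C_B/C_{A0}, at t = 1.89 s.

0.904

Solving the coupled first-order balances gives C_B(t) = [k₁/(k₂−k₁)]·C_{A0}·(e^(−k₁t) − e^(−k₂t)).
e^(−k₁t) = e^(−2.79×1.89) = e^(−5.273) = 0.005128; e^(−k₂t) = e^(−0.1177) = 0.8889.
C_B = 2.79×5.78/(0.0623−2.79) × (0.005128−0.8889) = (-5.912)×(-0.8838) = 5.225 mol·L⁻¹.
Y_B = C_B/C_{A0} = 5.225/5.78 = 0.904.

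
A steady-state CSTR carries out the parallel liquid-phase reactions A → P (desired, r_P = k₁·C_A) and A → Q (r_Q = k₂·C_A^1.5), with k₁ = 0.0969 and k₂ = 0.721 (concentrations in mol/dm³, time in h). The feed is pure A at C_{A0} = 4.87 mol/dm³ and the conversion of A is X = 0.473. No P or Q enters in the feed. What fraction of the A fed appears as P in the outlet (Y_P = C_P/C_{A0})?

0.0366

Exit C_A = C_{A0}(1−X) = 4.87×0.527 = 2.566 mol/dm³.
Rates in a CSTR are evaluated at the outlet concentration: r_P = 0.0969×2.566 = 0.2487, r_Q = 0.721×2.566^1.5 = 2.964.
Fraction of consumed A going to P: r_P/(r_P+r_Q) = 0.07740.
C_P = 0.07740·C_{A0}·X = 0.07740×4.87×0.473 = 0.178 mol/dm³; Y_P = C_P/C_{A0} = 0.0366.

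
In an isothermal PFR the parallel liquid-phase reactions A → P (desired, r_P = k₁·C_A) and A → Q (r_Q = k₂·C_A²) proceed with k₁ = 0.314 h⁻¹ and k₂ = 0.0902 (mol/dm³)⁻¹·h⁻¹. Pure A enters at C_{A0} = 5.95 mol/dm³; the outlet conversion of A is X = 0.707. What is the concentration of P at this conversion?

C_A = C_{A0}(1−X) = 1.743 mol/dm³.
Along a PFR/batch, dC_P/dC_A = −r_P/(r_P+r_Q) = −k₁/(k₁+k₂·C_A).
Integrating from C_{A0} to C_A: C_P = (0.314/0.0902)·ln[(0.314+0.0902·5.95)/(0.314+0.0902·1.74)] = 3.481·ln(0.8507/0.4713) = 2.056 mol/dm³.

2.06 mol/dm³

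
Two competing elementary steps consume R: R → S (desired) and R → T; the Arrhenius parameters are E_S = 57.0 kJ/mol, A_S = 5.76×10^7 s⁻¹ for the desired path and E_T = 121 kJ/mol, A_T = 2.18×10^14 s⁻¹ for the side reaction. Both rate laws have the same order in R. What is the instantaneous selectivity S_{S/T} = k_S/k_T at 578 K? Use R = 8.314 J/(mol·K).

With equal orders, S_{S/T} = k_S/k_T = (A_S/A_T)·exp[(E_T−E_S)/(RT)].
(E_T−E_S)/(RT) = (121−57.0)×10³/(8.314×578) = 64000/4805 = 13.32.
k_S/k_T = (5.76×10^7/2.18×10^14)·exp(13.32) = 2.642×10^-7 × 6.081×10^5 = 0.161.

0.161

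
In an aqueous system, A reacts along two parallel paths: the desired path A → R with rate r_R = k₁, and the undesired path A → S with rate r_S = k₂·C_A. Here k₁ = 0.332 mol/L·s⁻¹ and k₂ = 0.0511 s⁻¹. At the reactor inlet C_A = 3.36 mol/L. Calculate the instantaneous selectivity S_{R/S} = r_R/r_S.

S_{R/S} = r_R/r_S = (k₁)/(k₂·C_A) = (k₁/k₂)·C_A⁻¹.
= (0.332) / (0.0511×3.360) = 0.3320/0.1717 = 1.93.
The undesired path is higher order in A, so low C_A (CSTR or dilute feed) favours R.

1.93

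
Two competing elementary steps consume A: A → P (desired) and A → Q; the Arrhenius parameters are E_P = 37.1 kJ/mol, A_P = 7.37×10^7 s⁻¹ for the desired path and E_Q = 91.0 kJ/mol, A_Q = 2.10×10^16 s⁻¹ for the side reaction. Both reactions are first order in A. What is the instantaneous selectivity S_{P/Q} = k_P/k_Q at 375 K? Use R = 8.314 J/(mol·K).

With equal orders, S_{P/Q} = k_P/k_Q = (A_P/A_Q)·exp[(E_Q−E_P)/(RT)].
(E_Q−E_P)/(RT) = (91.0−37.1)×10³/(8.314×375) = 53900/3118 = 17.29.
k_P/k_Q = (7.37×10^7/2.10×10^16)·exp(17.29) = 3.510×10^-9 × 3.222×10^7 = 0.113.

0.113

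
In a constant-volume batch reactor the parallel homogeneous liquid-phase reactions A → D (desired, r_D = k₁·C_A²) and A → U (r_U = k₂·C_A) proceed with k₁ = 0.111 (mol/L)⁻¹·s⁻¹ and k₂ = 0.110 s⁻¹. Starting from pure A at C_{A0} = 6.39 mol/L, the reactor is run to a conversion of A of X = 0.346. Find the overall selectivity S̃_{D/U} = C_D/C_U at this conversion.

5.27

C_A = C_{A0}(1−X) = 4.179 mol/L.
Along a PFR/batch, dC_U/dC_A = −r_U/(r_D+r_U) = −k₂/(k₂+k₁·C_A).
Integrating from C_{A0} to C_A: C_U = (0.110/0.111)·ln[(0.110+0.111·6.39)/(0.110+0.111·4.18)] = 0.9910·ln(0.8193/0.5739) = 0.3528 mol/L.
Then C_D = (C_{A0}−C_A) − C_U = 2.211 − 0.3528 = 1.858 mol/L.
S̃_{D/U} = C_D/C_U = 1.858/0.3528 = 5.27.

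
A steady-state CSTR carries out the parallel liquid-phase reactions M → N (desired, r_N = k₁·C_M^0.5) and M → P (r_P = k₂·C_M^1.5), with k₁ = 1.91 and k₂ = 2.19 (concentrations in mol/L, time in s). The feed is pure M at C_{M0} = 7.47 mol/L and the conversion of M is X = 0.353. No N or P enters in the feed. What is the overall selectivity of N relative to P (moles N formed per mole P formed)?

Exit C_M = C_{M0}(1−X) = 7.47×0.647 = 4.833 mol/L.
Rates in a CSTR are evaluated at the outlet concentration: r_N = 1.91×4.833^0.5 = 4.199, r_P = 2.19×4.833^1.5 = 23.27.
Overall selectivity = C_N/C_P = r_Nτ/(r_Pτ) = r_N/r_P = 0.180.

0.180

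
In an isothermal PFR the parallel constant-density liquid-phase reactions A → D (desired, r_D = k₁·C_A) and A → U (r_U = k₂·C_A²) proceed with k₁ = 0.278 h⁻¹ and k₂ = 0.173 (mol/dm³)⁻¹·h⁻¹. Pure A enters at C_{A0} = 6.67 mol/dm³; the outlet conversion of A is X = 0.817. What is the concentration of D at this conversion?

C_A = C_{A0}(1−X) = 1.221 mol/dm³.
Along a PFR/batch, dC_D/dC_A = −r_D/(r_D+r_U) = −k₁/(k₁+k₂·C_A).
Integrating from C_{A0} to C_A: C_D = (0.278/0.173)·ln[(0.278+0.173·6.67)/(0.278+0.173·1.22)] = 1.607·ln(1.432/0.4892) = 1.726 mol/dm³.

1.73 mol/dm³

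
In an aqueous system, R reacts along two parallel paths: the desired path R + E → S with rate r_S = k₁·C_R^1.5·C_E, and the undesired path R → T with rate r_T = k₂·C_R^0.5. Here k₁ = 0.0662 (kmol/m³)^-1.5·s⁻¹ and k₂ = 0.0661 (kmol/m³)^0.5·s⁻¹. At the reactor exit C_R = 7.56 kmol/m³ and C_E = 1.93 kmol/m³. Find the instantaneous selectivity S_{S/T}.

S_{S/T} = r_S/r_T = (k₁·C_R^1.5·C_E)/(k₂·C_R^0.5) = (k₁/k₂)·C_R·C_E.
= (0.0662×7.560^1.5×1.930) / (0.0661×7.560^0.5) = 2.656/0.1817 = 14.6.

14.6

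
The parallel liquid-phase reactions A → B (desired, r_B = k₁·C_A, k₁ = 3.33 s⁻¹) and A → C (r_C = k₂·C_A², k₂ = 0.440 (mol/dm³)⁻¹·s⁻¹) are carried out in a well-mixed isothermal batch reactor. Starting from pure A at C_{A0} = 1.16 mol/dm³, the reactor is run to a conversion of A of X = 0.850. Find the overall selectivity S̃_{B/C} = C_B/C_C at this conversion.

C_A = C_{A0}(1−X) = 0.1740 mol/dm³.
Along a PFR/batch, dC_B/dC_A = −r_B/(r_B+r_C) = −k₁/(k₁+k₂·C_A).
Integrating from C_{A0} to C_A: C_B = (3.33/0.440)·ln[(3.33+0.440·1.16)/(3.33+0.440·0.174)] = 7.568·ln(3.840/3.407) = 0.9072 mol/dm³.
C_C = (C_{A0}−C_A)−C_B = 0.07878 mol/dm³; S̃_{B/C} = 0.9072/0.07878 = 11.5.

11.5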